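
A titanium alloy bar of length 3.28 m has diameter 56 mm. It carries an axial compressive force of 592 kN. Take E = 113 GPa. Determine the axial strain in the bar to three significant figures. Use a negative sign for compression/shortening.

A = 2463 mm².
σ = N/A = -240.4 MPa; ε = σ/E = -240.4/113000 = -2.127e-03.

-0.00213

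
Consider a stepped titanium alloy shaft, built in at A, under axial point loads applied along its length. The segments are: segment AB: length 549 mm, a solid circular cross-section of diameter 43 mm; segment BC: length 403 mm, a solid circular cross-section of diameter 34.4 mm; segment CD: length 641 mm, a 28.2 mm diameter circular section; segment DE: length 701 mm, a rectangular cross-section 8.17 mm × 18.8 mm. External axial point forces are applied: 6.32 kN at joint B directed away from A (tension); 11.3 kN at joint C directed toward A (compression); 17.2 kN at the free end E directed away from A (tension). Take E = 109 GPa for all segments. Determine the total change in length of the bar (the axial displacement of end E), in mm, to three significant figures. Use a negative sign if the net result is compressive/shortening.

Internal axial forces (sectioning from the free end, tension +): N_DE = 17.2 kN, N_CD = 17.2 kN, N_BC = 5.9 kN, N_AB = 12.22 kN.
A_AB = 1452 mm².
A_BC = 929.4 mm².
A_CD = 624.6 mm².
A_DE = 153.6 mm².
δ_AB = 12220·549/(1452·109000) = 0.04238 mm
δ_BC = 5900·403/(929.4·109000) = 0.02347 mm
δ_CD = 17200·641/(624.6·109000) = 0.1619 mm
δ_DE = 17200·701/(153.6·109000) = 0.7202 mm
δ = Σδ_i = 0.948 mm.

0.948 mm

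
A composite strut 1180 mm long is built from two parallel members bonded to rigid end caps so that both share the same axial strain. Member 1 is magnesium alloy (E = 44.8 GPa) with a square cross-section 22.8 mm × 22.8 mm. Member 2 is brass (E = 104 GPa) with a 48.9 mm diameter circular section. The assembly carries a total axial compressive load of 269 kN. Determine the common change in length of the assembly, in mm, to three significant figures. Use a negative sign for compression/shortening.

-1.45 mm

A_1 = 519.8 mm².
A_2 = 1878 mm².
Equal strain + equilibrium ⇒ each member carries load in proportion to AE: A₁E₁ = 23290000 N, A₂E₂ = 195300000 N, ΣAE = 218600000 N.
δ = PL/ΣAE = -269000·1180/218600000 = -1.452 mm.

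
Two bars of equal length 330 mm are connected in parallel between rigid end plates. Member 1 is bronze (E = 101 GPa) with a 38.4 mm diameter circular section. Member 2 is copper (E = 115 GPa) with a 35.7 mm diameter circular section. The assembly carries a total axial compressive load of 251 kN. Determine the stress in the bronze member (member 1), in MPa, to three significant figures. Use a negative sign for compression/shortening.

A_1 = 1158 mm².
A_2 = 1001 mm².
Equal strain + equilibrium ⇒ each member carries load in proportion to AE: A₁E₁ = 117000000 N, A₂E₂ = 115100000 N, ΣAE = 232100000 N.
σ₁ = P·E₁/ΣAE = -251000·101000/232100000 = -109.2 MPa.

-109 MPa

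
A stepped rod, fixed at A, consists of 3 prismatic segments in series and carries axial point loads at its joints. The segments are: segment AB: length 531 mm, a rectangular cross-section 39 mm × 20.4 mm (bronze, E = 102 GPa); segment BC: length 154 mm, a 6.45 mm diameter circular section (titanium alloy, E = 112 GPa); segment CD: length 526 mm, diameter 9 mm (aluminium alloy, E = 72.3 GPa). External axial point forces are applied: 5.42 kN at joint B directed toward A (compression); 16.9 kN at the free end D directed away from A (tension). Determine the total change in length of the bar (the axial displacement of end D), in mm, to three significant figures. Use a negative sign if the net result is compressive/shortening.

2.72 mm

Internal axial forces (sectioning from the free end, tension +): N_CD = 16.9 kN, N_BC = 16.9 kN, N_AB = 11.48 kN.
A_AB = 795.6 mm².
A_BC = 32.67 mm².
A_CD = 63.62 mm².
δ_AB = 11480·531/(795.6·102000) = 0.07512 mm
δ_BC = 16900·154/(32.67·112000) = 0.7112 mm
δ_CD = 16900·526/(63.62·72300) = 1.933 mm
δ = Σδ_i = 2.719 mm.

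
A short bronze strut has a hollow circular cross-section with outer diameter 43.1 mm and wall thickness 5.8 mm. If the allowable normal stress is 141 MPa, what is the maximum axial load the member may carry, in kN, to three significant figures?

A = 679.7 mm².
P_max = σ_allow · A = 141 · 679.7 = 95830 N = 95.83 kN.

95.8 kN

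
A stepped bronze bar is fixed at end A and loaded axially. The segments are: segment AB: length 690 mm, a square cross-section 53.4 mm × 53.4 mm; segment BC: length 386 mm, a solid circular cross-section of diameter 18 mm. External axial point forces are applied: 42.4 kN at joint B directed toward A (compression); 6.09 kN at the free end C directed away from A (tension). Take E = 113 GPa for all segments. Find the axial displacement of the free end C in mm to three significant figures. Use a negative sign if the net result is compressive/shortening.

Internal axial forces (sectioning from the free end, tension +): N_BC = 6.09 kN, N_AB = -36.31 kN.
A_AB = 2852 mm².
A_BC = 254.5 mm².
δ_AB = -36310·690/(2852·113000) = -0.07775 mm
δ_BC = 6090·386/(254.5·113000) = 0.08175 mm
δ = Σδ_i = 0.003998 mm.

0.00400 mm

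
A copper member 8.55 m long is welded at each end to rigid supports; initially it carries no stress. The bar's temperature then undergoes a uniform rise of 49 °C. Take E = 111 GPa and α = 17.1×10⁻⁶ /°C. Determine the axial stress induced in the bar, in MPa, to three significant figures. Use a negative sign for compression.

-93.0 MPa

Free thermal expansion αLΔT = 17.1e-6 · 8550 · 49 = 7.164 mm.
The walls impose strain ε = −(7.164)/8550 = -8.3790e-04; σ = Eε = 111000 · -8.3790e-04 = -93.01 MPa.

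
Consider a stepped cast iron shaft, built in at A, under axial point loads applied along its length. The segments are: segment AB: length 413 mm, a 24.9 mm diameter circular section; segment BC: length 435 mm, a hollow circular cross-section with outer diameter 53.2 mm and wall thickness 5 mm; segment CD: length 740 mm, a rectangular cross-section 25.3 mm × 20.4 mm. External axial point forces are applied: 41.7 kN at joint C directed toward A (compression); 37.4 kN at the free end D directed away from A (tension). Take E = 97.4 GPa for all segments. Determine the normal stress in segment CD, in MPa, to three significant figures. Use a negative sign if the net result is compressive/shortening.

Internal axial forces (sectioning from the free end, tension +): N_CD = 37.4 kN, N_BC = -4.3 kN, N_AB = -4.3 kN.
A_CD = 516.1 mm².
σ_CD = N_CD/A_CD = 37400/516.1 = 72.46 MPa.

72.5 MPa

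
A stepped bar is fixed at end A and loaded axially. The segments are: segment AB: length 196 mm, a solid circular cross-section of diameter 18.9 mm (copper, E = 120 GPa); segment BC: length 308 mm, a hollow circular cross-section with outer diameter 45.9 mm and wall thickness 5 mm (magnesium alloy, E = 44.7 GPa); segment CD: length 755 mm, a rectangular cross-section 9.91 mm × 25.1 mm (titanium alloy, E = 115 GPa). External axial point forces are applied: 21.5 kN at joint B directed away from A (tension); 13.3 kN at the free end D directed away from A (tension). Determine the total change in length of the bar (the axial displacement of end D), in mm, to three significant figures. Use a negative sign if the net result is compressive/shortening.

Internal axial forces (sectioning from the free end, tension +): N_CD = 13.3 kN, N_BC = 13.3 kN, N_AB = 34.8 kN.
A_AB = 280.6 mm².
A_BC = 642.5 mm².
A_CD = 248.7 mm².
δ_AB = 34800·196/(280.6·120000) = 0.2026 mm
δ_BC = 13300·308/(642.5·44700) = 0.1426 mm
δ_CD = 13300·755/(248.7·115000) = 0.351 mm
δ = Σδ_i = 0.6963 mm.

0.696 mm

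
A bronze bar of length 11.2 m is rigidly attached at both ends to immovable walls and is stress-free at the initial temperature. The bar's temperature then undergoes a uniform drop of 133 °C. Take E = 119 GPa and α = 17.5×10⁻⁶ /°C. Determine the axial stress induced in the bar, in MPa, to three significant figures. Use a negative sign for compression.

Free thermal expansion αLΔT = 17.5e-6 · 11200 · -133 = -26.07 mm.
The walls impose strain ε = −(-26.07)/11200 = 2.3275e-03; σ = Eε = 119000 · 2.3275e-03 = 277 MPa.

277 MPa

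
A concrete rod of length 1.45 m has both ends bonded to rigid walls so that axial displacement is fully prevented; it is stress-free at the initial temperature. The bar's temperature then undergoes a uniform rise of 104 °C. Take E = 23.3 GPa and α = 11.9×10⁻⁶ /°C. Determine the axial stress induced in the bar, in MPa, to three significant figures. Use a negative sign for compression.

Free thermal expansion αLΔT = 11.9e-6 · 1450 · 104 = 1.795 mm.
The walls impose strain ε = −(1.795)/1450 = -1.2376e-03; σ = Eε = 23300 · -1.2376e-03 = -28.84 MPa.

-28.8 MPa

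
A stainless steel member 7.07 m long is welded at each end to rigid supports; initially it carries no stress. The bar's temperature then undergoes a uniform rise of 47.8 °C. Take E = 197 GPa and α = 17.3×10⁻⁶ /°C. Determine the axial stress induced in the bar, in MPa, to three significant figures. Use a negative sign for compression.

Free thermal expansion αLΔT = 17.3e-6 · 7070 · 47.8 = 5.846 mm.
The walls impose strain ε = −(5.846)/7070 = -8.2694e-04; σ = Eε = 197000 · -8.2694e-04 = -162.9 MPa.

-163 MPa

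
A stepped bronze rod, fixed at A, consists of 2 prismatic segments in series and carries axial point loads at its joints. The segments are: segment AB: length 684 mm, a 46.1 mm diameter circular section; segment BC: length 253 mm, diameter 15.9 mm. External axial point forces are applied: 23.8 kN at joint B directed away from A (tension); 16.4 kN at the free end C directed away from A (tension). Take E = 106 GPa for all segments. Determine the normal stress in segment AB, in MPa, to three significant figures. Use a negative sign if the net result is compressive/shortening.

24.1 MPa

Internal axial forces (sectioning from the free end, tension +): N_BC = 16.4 kN, N_AB = 40.2 kN.
A_AB = 1669 mm².
σ_AB = N_AB/A_AB = 40200/1669 = 24.08 MPa.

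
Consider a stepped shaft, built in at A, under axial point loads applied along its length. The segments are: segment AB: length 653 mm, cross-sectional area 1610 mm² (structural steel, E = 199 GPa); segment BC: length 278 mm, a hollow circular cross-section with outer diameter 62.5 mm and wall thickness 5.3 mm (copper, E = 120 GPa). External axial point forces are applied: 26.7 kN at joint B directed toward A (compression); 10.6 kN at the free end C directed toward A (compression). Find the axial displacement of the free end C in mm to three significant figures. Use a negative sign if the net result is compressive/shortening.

-0.102 mm

Internal axial forces (sectioning from the free end, tension +): N_BC = -10.6 kN, N_AB = -37.3 kN.
A_BC = 952.4 mm².
δ_AB = -37300·653/(1610·199000) = -0.07602 mm
δ_BC = -10600·278/(952.4·120000) = -0.02578 mm
δ = Σδ_i = -0.1018 mm.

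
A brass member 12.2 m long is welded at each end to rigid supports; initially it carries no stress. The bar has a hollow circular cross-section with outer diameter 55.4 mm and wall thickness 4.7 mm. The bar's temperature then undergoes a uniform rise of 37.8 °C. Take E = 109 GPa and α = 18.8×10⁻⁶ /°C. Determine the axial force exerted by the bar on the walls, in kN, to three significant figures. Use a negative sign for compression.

Free thermal expansion αLΔT = 18.8e-6 · 12200 · 37.8 = 8.67 mm.
The walls impose strain ε = −(8.67)/12200 = -7.1064e-04; σ = Eε = 109000 · -7.1064e-04 = -77.46 MPa.
Wall reaction R = σ·A = -77.46·748.6 = -57990 N = -57.99 kN.

-58.0 kN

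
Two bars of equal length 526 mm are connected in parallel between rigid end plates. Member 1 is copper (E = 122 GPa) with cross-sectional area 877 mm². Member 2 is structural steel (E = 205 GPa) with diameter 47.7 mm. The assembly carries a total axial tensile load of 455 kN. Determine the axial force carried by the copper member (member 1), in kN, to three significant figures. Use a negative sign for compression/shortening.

A_2 = 1787 mm².
Equal strain + equilibrium ⇒ each member carries load in proportion to AE: A₁E₁ = 107000000 N, A₂E₂ = 366300000 N, ΣAE = 473300000 N.
F₁ = P·A₁E₁/ΣAE = 455000·107000000/473300000 = 102900 N.

103 kN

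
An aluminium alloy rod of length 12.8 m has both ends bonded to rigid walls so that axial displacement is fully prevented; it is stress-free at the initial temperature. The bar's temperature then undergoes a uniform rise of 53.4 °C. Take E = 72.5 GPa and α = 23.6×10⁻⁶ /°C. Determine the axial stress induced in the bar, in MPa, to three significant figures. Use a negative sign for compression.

Free thermal expansion αLΔT = 23.6e-6 · 12800 · 53.4 = 16.13 mm.
The walls impose strain ε = −(16.13)/12800 = -1.2602e-03; σ = Eε = 72500 · -1.2602e-03 = -91.37 MPa.

-91.4 MPa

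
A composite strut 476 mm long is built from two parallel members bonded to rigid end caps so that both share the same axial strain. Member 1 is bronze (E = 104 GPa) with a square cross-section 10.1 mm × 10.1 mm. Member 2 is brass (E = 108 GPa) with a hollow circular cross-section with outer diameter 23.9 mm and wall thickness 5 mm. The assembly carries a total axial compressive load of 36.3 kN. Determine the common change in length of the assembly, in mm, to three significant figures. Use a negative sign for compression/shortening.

A_1 = 102 mm².
A_2 = 296.9 mm².
Equal strain + equilibrium ⇒ each member carries load in proportion to AE: A₁E₁ = 10610000 N, A₂E₂ = 32060000 N, ΣAE = 42670000 N.
δ = PL/ΣAE = -36300·476/42670000 = -0.4049 mm.

-0.405 mm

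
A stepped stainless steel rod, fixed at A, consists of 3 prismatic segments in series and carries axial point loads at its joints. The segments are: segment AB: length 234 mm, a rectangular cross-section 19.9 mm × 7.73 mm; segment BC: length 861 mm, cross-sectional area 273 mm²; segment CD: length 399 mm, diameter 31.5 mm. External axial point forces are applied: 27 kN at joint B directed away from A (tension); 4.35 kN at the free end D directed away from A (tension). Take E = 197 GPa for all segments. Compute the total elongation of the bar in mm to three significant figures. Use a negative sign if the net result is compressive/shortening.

Internal axial forces (sectioning from the free end, tension +): N_CD = 4.35 kN, N_BC = 4.35 kN, N_AB = 31.35 kN.
A_AB = 153.8 mm².
A_CD = 779.3 mm².
δ_AB = 31350·234/(153.8·197000) = 0.2421 mm
δ_BC = 4350·861/(273·197000) = 0.06964 mm
δ_CD = 4350·399/(779.3·197000) = 0.01131 mm
δ = Σδ_i = 0.323 mm.

0.323 mm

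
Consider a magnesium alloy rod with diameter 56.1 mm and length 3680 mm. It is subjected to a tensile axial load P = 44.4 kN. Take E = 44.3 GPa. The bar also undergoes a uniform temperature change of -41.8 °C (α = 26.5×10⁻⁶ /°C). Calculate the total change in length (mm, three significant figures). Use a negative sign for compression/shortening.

-2.58 mm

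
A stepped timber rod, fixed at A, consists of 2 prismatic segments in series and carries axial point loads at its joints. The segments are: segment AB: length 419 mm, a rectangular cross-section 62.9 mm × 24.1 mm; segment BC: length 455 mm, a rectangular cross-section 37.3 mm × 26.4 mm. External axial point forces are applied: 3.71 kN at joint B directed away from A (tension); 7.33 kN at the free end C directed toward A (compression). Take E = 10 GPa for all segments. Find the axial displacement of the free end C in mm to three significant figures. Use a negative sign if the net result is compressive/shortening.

-0.439 mm

Internal axial forces (sectioning from the free end, tension +): N_BC = -7.33 kN, N_AB = -3.62 kN.
A_AB = 1516 mm².
A_BC = 984.7 mm².
δ_AB = -3620·419/(1516·10000) = -0.1001 mm
δ_BC = -7330·455/(984.7·10000) = -0.3387 mm
δ = Σδ_i = -0.4387 mm.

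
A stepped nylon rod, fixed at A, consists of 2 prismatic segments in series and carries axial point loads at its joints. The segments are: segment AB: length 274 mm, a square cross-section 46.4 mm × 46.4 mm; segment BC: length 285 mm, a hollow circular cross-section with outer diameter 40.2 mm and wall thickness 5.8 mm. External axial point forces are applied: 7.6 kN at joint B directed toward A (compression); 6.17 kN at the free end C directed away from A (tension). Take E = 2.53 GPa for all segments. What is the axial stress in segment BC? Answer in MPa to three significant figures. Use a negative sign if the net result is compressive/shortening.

9.84 MPa

Internal axial forces (sectioning from the free end, tension +): N_BC = 6.17 kN, N_AB = -1.43 kN.
A_BC = 626.8 mm².
σ_BC = N_BC/A_BC = 6170/626.8 = 9.843 MPa.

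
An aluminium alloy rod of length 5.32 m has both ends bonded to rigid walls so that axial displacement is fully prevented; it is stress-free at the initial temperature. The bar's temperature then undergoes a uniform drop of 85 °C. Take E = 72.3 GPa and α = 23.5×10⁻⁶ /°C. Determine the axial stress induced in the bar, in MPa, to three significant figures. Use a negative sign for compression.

144 MPa

Free thermal expansion αLΔT = 23.5e-6 · 5320 · -85 = -10.63 mm.
The walls impose strain ε = −(-10.63)/5320 = 1.9975e-03; σ = Eε = 72300 · 1.9975e-03 = 144.4 MPa.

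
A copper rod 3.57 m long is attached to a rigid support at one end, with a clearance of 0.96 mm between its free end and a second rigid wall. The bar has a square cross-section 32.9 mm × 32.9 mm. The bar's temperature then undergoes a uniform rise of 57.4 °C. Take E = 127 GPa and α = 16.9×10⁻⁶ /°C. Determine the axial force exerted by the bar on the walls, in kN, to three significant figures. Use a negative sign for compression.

Free thermal expansion αLΔT = 16.9e-6 · 3570 · 57.4 = 3.463 mm.
The walls engage after the gap closes; constrained expansion = 3.463 − 0.96 = 2.503 mm.
The walls impose strain ε = −(2.503)/3570 = -7.0115e-04; σ = Eε = 127000 · -7.0115e-04 = -89.05 MPa.
Wall reaction R = σ·A = -89.05·1082 = -96380 N = -96.38 kN.

-96.4 kN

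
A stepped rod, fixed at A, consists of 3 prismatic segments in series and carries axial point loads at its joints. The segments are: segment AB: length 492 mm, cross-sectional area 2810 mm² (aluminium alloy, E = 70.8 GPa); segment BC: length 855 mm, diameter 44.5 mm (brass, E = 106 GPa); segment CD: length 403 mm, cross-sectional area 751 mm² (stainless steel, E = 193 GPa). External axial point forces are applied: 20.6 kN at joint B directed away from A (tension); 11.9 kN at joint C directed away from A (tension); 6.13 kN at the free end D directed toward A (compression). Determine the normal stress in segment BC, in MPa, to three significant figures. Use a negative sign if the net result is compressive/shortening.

3.71 MPa

Internal axial forces (sectioning from the free end, tension +): N_CD = -6.13 kN, N_BC = 5.77 kN, N_AB = 26.37 kN.
A_BC = 1555 mm².
σ_BC = N_BC/A_BC = 5770/1555 = 3.71 MPa.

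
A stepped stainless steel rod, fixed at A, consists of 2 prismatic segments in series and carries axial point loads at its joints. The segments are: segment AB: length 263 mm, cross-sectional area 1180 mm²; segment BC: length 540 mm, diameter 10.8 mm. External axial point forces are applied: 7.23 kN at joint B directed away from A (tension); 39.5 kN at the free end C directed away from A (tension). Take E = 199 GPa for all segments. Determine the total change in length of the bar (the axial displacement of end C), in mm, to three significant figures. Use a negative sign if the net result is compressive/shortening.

Internal axial forces (sectioning from the free end, tension +): N_BC = 39.5 kN, N_AB = 46.73 kN.
A_BC = 91.61 mm².
δ_AB = 46730·263/(1180·199000) = 0.05234 mm
δ_BC = 39500·540/(91.61·199000) = 1.17 mm
δ = Σδ_i = 1.222 mm.

1.22 mm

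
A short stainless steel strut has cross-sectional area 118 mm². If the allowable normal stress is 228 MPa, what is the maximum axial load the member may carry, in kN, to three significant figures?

P_max = σ_allow · A = 228 · 118 = 26900 N = 26.9 kN.

26.9 kN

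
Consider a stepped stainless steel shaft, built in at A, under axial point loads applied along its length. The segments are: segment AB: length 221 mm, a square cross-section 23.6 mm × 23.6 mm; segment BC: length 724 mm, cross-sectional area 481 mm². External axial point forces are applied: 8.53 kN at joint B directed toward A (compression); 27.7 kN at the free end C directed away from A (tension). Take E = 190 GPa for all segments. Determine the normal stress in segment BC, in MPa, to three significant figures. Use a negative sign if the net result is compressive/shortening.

Internal axial forces (sectioning from the free end, tension +): N_BC = 27.7 kN, N_AB = 19.17 kN.
σ_BC = N_BC/A_BC = 27700/481 = 57.59 MPa.

57.6 MPa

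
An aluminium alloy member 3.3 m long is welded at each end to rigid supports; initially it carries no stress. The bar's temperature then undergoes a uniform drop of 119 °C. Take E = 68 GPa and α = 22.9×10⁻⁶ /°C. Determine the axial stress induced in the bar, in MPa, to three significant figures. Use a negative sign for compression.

185 MPa

Free thermal expansion αLΔT = 22.9e-6 · 3300 · -119 = -8.993 mm.
The walls impose strain ε = −(-8.993)/3300 = 2.7251e-03; σ = Eε = 68000 · 2.7251e-03 = 185.3 MPa.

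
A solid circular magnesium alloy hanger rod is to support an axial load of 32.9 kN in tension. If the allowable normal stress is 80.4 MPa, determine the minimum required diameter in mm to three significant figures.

22.8 mm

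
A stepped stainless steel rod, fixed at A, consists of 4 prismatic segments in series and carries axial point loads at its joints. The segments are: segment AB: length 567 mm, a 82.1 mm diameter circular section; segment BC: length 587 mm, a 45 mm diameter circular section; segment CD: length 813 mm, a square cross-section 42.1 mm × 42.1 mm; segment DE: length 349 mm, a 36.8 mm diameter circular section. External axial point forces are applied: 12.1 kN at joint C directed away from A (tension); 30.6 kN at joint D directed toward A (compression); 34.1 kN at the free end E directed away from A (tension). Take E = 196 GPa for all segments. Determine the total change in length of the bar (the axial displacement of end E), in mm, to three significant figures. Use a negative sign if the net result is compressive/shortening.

0.103 mm

Internal axial forces (sectioning from the free end, tension +): N_DE = 34.1 kN, N_CD = 3.5 kN, N_BC = 15.6 kN, N_AB = 15.6 kN.
A_AB = 5294 mm².
A_BC = 1590 mm².
A_CD = 1772 mm².
A_DE = 1064 mm².
δ_AB = 15600·567/(5294·196000) = 0.008525 mm
δ_BC = 15600·587/(1590·196000) = 0.02938 mm
δ_CD = 3500·813/(1772·196000) = 0.008191 mm
δ_DE = 34100·349/(1064·196000) = 0.05709 mm
δ = Σδ_i = 0.1032 mm.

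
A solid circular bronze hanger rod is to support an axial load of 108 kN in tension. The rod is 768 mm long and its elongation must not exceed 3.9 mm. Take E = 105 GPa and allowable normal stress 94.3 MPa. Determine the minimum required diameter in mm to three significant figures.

Required area A ≥ P/σ_allow = 108000/94.3 = 1145 mm².
For a solid circular section, d ≥ √(4A/π) = 38.19 mm.
Elongation limit: A ≥ PL/(Eδ_allow) = 108000·768/(105000·3.9) = 202.5 mm² ⇒ d ≥ 16.06 mm.
The stress limit governs.

38.2 mm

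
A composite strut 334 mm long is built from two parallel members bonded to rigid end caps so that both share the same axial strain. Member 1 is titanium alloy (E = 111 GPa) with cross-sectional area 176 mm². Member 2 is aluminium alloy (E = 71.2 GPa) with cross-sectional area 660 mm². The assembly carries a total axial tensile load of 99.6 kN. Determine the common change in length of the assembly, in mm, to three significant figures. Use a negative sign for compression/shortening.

Equal strain + equilibrium ⇒ each member carries load in proportion to AE: A₁E₁ = 19540000 N, A₂E₂ = 46990000 N, ΣAE = 66530000 N.
δ = PL/ΣAE = 99600·334/66530000 = 0.5 mm.

0.500 mm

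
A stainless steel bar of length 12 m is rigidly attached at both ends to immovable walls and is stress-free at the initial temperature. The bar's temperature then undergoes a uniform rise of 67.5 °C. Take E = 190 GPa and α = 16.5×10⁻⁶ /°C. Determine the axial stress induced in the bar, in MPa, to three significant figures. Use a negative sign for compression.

Free thermal expansion αLΔT = 16.5e-6 · 12000 · 67.5 = 13.36 mm.
The walls impose strain ε = −(13.36)/12000 = -1.1137e-03; σ = Eε = 190000 · -1.1137e-03 = -211.6 MPa.

-212 MPa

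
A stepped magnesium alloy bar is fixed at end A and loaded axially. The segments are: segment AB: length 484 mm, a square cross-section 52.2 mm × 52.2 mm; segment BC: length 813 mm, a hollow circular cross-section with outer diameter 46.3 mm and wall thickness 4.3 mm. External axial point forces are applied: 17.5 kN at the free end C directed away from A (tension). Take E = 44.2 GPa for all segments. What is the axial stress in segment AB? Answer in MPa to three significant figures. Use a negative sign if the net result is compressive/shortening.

6.42 MPa

Internal axial forces (sectioning from the free end, tension +): N_BC = 17.5 kN, N_AB = 17.5 kN.
A_AB = 2725 mm².
σ_AB = N_AB/A_AB = 17500/2725 = 6.422 MPa.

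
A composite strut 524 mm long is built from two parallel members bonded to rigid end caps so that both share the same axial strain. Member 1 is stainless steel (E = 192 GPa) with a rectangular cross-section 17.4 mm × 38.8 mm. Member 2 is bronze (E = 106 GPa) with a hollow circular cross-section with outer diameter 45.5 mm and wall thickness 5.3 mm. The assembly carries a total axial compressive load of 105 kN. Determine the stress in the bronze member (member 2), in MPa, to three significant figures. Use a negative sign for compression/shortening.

-55.5 MPa

A_1 = 675.1 mm².
A_2 = 669.3 mm².
Equal strain + equilibrium ⇒ each member carries load in proportion to AE: A₁E₁ = 129600000 N, A₂E₂ = 70950000 N, ΣAE = 200600000 N.
σ₂ = P·E₂/ΣAE = -105000·106000/200600000 = -55.49 MPa.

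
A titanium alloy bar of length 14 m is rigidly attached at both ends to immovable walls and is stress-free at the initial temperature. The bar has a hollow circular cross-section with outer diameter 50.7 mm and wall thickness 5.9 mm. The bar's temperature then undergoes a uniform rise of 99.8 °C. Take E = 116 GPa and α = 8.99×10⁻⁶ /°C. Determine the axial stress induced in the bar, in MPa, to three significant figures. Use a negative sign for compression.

Free thermal expansion αLΔT = 8.99e-6 · 14000 · 99.8 = 12.56 mm.
The walls impose strain ε = −(12.56)/14000 = -8.9720e-04; σ = Eε = 116000 · -8.9720e-04 = -104.1 MPa.

-104 MPa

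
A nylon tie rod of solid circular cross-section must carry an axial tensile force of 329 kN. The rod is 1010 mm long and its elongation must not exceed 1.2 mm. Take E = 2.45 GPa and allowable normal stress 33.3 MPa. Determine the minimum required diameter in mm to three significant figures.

379 mm

Required area A ≥ P/σ_allow = 329000/33.3 = 9880 mm².
For a solid circular section, d ≥ √(4A/π) = 112.2 mm.
Elongation limit: A ≥ PL/(Eδ_allow) = 329000·1010/(2450·1.2) = 113000 mm² ⇒ d ≥ 379.3 mm.
The elongation limit governs.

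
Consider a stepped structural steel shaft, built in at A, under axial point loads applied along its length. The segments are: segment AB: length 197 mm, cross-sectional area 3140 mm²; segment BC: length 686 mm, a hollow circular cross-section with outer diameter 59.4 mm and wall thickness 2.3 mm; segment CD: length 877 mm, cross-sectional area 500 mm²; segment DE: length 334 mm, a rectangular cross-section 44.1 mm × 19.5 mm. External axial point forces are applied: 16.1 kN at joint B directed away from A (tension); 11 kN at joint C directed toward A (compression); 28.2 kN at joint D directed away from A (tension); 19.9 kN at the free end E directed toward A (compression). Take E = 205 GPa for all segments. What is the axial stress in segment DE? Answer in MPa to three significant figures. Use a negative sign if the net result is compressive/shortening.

-23.1 MPa

Internal axial forces (sectioning from the free end, tension +): N_DE = -19.9 kN, N_CD = 8.3 kN, N_BC = -2.7 kN, N_AB = 13.4 kN.
A_DE = 860 mm².
σ_DE = N_DE/A_DE = -19900/860 = -23.14 MPa.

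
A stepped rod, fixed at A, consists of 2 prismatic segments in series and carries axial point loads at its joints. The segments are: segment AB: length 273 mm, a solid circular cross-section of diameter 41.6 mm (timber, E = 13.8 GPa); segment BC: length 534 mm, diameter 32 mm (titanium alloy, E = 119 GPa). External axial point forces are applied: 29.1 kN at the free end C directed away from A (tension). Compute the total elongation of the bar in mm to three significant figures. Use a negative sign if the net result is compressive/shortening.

Internal axial forces (sectioning from the free end, tension +): N_BC = 29.1 kN, N_AB = 29.1 kN.
A_AB = 1359 mm².
A_BC = 804.2 mm².
δ_AB = 29100·273/(1359·13800) = 0.4235 mm
δ_BC = 29100·534/(804.2·119000) = 0.1624 mm
δ = Σδ_i = 0.5859 mm.

0.586 mm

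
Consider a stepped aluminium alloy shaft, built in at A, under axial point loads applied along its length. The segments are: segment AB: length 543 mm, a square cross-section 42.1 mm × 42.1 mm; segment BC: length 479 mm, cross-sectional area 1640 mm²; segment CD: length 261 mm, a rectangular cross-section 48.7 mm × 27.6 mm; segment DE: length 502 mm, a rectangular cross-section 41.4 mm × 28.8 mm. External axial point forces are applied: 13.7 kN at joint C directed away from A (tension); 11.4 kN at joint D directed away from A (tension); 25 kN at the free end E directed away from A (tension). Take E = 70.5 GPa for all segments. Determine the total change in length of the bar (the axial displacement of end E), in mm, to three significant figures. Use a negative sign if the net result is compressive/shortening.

0.675 mm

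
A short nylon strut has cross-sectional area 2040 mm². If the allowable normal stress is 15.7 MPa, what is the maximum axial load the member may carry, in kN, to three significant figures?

32.0 kN

P_max = σ_allow · A = 15.7 · 2040 = 32030 N = 32.03 kN.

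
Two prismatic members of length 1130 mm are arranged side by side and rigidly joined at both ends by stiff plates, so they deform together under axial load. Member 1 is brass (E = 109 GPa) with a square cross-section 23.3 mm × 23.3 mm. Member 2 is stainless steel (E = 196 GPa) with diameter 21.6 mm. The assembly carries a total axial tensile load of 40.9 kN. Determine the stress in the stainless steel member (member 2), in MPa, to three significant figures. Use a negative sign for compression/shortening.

A_1 = 542.9 mm².
A_2 = 366.4 mm².
Equal strain + equilibrium ⇒ each member carries load in proportion to AE: A₁E₁ = 59180000 N, A₂E₂ = 71820000 N, ΣAE = 131000000 N.
σ₂ = P·E₂/ΣAE = 40900·196000/131000000 = 61.2 MPa.

61.2 MPa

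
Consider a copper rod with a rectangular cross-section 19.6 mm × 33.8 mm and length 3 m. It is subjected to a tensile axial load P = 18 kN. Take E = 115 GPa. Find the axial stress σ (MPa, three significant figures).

A = 662.5 mm².
σ = N/A = 18000/662.5 = 27.17 MPa.

27.2 MPa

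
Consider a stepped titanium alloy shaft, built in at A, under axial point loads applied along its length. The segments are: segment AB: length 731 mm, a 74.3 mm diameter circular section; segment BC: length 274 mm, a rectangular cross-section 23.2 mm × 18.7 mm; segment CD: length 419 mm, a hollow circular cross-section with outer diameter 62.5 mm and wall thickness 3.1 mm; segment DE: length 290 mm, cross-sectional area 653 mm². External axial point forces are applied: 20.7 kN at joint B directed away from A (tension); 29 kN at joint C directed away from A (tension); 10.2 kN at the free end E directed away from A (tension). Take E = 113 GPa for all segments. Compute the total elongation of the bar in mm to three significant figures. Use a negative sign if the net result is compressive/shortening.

Internal axial forces (sectioning from the free end, tension +): N_DE = 10.2 kN, N_CD = 10.2 kN, N_BC = 39.2 kN, N_AB = 59.9 kN.
A_AB = 4336 mm².
A_BC = 433.8 mm².
A_CD = 578.5 mm².
δ_AB = 59900·731/(4336·113000) = 0.08937 mm
δ_BC = 39200·274/(433.8·113000) = 0.2191 mm
δ_CD = 10200·419/(578.5·113000) = 0.06538 mm
δ_DE = 10200·290/(653·113000) = 0.04009 mm
δ = Σδ_i = 0.4139 mm.

0.414 mm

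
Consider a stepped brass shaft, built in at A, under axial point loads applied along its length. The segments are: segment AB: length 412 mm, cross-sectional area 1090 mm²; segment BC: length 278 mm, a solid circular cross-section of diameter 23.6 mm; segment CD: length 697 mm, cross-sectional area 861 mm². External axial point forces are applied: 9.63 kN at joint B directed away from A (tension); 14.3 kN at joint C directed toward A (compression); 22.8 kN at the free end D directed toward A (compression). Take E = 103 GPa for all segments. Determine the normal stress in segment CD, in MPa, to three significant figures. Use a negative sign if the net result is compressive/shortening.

Internal axial forces (sectioning from the free end, tension +): N_CD = -22.8 kN, N_BC = -37.1 kN, N_AB = -27.47 kN.
σ_CD = N_CD/A_CD = -22800/861 = -26.48 MPa.

-26.5 MPa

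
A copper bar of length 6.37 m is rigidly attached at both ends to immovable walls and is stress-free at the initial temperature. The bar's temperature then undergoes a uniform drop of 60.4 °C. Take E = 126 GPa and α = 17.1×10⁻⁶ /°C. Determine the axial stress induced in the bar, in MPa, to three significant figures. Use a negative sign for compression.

Free thermal expansion αLΔT = 17.1e-6 · 6370 · -60.4 = -6.579 mm.
The walls impose strain ε = −(-6.579)/6370 = 1.0328e-03; σ = Eε = 126000 · 1.0328e-03 = 130.1 MPa.

130 MPa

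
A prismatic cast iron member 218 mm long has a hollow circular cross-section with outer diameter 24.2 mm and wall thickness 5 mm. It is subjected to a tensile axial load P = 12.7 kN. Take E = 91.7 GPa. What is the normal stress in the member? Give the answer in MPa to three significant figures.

A = 301.6 mm².
σ = N/A = 12700/301.6 = 42.11 MPa.

42.1 MPa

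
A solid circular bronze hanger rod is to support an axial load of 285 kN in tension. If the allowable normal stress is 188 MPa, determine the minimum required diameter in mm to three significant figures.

43.9 mm

Required area A ≥ P/σ_allow = 285000/188 = 1516 mm².
For a solid circular section, d ≥ √(4A/π) = 43.93 mm.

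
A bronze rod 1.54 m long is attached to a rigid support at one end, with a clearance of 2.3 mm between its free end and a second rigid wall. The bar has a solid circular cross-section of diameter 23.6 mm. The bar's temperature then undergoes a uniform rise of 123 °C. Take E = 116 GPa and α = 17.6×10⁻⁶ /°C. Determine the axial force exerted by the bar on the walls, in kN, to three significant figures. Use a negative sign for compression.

Free thermal expansion αLΔT = 17.6e-6 · 1540 · 123 = 3.334 mm.
The walls engage after the gap closes; constrained expansion = 3.334 − 2.3 = 1.034 mm.
The walls impose strain ε = −(1.034)/1540 = -6.7129e-04; σ = Eε = 116000 · -6.7129e-04 = -77.87 MPa.
Wall reaction R = σ·A = -77.87·437.4 = -34060 N = -34.06 kN.

-34.1 kN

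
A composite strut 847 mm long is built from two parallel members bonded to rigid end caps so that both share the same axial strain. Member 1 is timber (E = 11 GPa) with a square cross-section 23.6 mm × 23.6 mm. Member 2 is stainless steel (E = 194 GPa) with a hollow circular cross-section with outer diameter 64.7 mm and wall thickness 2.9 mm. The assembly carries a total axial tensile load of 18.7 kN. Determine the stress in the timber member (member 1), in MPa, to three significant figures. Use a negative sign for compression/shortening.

A_1 = 557 mm².
A_2 = 563 mm².
Equal strain + equilibrium ⇒ each member carries load in proportion to AE: A₁E₁ = 6127000 N, A₂E₂ = 109200000 N, ΣAE = 115400000 N.
σ₁ = P·E₁/ΣAE = 18700·11000/115400000 = 1.783 MPa.

1.78 MPa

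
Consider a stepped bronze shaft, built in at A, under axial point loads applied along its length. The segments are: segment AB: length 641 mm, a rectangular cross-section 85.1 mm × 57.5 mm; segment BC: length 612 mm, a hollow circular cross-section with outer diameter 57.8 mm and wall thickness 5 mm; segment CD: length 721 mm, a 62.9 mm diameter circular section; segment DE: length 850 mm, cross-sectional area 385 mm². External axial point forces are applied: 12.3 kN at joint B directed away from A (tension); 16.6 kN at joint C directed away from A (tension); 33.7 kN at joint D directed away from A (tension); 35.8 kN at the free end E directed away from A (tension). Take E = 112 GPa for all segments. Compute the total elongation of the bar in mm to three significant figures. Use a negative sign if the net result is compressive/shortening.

Internal axial forces (sectioning from the free end, tension +): N_DE = 35.8 kN, N_CD = 69.5 kN, N_BC = 86.1 kN, N_AB = 98.4 kN.
A_AB = 4893 mm².
A_BC = 829.4 mm².
A_CD = 3107 mm².
δ_AB = 98400·641/(4893·112000) = 0.1151 mm
δ_BC = 86100·612/(829.4·112000) = 0.5673 mm
δ_CD = 69500·721/(3107·112000) = 0.144 mm
δ_DE = 35800·850/(385·112000) = 0.7057 mm
δ = Σδ_i = 1.532 mm.

1.53 mm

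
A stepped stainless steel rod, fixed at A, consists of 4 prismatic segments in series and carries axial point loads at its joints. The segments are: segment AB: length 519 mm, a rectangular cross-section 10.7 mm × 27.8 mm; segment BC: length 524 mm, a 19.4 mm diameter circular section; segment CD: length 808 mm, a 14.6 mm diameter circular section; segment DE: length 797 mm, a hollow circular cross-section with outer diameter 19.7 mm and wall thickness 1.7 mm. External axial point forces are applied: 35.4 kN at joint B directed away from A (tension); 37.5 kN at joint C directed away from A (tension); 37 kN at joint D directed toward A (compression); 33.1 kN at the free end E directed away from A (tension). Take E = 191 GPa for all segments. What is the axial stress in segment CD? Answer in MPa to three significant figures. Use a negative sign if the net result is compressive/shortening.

Internal axial forces (sectioning from the free end, tension +): N_DE = 33.1 kN, N_CD = -3.9 kN, N_BC = 33.6 kN, N_AB = 69 kN.
A_CD = 167.4 mm².
σ_CD = N_CD/A_CD = -3900/167.4 = -23.3 MPa.

-23.3 MPa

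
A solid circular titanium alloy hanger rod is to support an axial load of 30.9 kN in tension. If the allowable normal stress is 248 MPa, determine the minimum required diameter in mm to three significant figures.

12.6 mm

Required area A ≥ P/σ_allow = 30900/248 = 124.6 mm².
For a solid circular section, d ≥ √(4A/π) = 12.6 mm.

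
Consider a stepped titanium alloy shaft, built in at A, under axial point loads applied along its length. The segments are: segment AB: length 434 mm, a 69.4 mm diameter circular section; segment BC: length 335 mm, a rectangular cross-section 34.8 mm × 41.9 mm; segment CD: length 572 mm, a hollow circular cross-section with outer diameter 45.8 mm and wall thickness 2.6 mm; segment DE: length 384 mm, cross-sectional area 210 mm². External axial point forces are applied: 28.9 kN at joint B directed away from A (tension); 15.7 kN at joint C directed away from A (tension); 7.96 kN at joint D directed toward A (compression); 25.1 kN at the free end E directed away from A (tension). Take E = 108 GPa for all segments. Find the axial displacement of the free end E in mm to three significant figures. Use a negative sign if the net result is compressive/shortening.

0.818 mm

Internal axial forces (sectioning from the free end, tension +): N_DE = 25.1 kN, N_CD = 17.14 kN, N_BC = 32.84 kN, N_AB = 61.74 kN.
A_AB = 3783 mm².
A_BC = 1458 mm².
A_CD = 352.9 mm².
δ_AB = 61740·434/(3783·108000) = 0.06559 mm
δ_BC = 32840·335/(1458·108000) = 0.06986 mm
δ_CD = 17140·572/(352.9·108000) = 0.2573 mm
δ_DE = 25100·384/(210·108000) = 0.425 mm
δ = Σδ_i = 0.8177 mm.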